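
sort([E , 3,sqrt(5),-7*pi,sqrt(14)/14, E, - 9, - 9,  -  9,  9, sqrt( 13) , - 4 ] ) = [ - 7 *pi, - 9, - 9, - 9, - 4, sqrt(14) /14, sqrt( 5), E,E, 3,sqrt(13 ) , 9]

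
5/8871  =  5/8871 = 0.00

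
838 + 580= 1418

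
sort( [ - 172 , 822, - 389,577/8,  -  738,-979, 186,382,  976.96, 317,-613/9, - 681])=[-979,-738,  -  681, - 389, - 172, - 613/9,577/8, 186, 317, 382,822,976.96] 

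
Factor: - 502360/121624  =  -95/23=   - 5^1*19^1*23^(-1)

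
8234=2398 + 5836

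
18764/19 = 18764/19 = 987.58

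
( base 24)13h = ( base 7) 1640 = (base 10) 665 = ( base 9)818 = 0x299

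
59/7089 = 59/7089  =  0.01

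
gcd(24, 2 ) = 2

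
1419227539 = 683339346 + 735888193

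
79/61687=79/61687 = 0.00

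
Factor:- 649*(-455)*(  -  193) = - 5^1*7^1 * 11^1*13^1*59^1 * 193^1 = -56991935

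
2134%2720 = 2134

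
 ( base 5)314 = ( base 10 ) 84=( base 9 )103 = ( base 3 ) 10010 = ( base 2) 1010100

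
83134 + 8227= 91361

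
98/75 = 98/75 = 1.31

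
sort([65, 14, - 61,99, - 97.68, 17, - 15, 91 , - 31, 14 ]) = [ - 97.68,-61, - 31, - 15,  14, 14, 17,65,91, 99 ] 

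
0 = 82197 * 0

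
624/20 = 156/5 = 31.20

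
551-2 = 549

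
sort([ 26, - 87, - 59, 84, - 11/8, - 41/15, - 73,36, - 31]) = [ - 87,-73, - 59, - 31 , - 41/15, - 11/8,26,  36,  84 ] 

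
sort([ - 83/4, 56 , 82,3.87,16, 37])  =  [ - 83/4,3.87,16,37, 56,82] 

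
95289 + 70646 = 165935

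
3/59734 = 3/59734=0.00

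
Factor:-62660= -2^2*5^1 * 13^1*241^1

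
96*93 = 8928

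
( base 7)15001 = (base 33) 3PP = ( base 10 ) 4117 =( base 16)1015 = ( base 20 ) A5H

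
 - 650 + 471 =- 179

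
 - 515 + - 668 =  - 1183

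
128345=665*193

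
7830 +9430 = 17260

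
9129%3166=2797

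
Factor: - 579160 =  -2^3*5^1*14479^1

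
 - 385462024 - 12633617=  -398095641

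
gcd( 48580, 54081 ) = 1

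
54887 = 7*7841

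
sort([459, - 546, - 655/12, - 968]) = [- 968, - 546, - 655/12,459 ]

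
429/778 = 429/778 = 0.55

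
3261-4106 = -845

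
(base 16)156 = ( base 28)C6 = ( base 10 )342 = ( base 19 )i0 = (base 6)1330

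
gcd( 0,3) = 3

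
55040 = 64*860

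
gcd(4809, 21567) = 21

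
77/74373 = 77/74373 = 0.00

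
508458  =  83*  6126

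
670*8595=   5758650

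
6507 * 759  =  4938813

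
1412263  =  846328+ 565935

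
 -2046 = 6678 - 8724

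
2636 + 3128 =5764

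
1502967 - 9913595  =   - 8410628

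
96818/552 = 175 + 109/276 = 175.39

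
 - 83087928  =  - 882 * 94204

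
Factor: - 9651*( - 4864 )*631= 2^8*3^1*19^1 * 631^1*3217^1=29620694784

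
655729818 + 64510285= 720240103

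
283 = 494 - 211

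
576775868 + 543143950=1119919818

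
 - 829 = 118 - 947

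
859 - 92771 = -91912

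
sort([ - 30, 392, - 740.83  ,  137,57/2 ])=[  -  740.83, - 30,57/2,  137 , 392] 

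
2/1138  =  1/569 = 0.00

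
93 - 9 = 84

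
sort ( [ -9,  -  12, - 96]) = [ - 96, -12,-9 ]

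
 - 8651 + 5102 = -3549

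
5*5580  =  27900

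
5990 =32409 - 26419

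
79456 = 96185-16729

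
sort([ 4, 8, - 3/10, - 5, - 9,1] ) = [-9, - 5,-3/10,1, 4 , 8] 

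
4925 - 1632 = 3293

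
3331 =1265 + 2066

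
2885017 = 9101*317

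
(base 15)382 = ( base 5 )11142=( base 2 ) 1100011101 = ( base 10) 797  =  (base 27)12e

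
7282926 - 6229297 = 1053629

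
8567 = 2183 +6384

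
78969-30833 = 48136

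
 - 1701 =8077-9778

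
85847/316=271 + 211/316 = 271.67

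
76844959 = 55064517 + 21780442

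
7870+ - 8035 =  - 165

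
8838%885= 873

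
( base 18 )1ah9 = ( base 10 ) 9387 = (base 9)13780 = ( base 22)J8F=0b10010010101011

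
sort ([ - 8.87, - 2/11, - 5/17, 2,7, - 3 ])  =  [ -8.87, - 3, - 5/17,  -  2/11,2,7]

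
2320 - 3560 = - 1240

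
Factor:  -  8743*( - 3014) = 2^1 * 7^1 * 11^1* 137^1 * 1249^1 = 26351402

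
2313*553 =1279089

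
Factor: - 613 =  - 613^1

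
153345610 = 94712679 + 58632931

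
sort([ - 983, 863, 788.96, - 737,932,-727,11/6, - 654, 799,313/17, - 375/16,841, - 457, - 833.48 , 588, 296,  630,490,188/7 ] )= [ - 983, - 833.48, - 737, - 727, - 654, - 457, - 375/16, 11/6, 313/17 , 188/7,296,490,588,630, 788.96,799 , 841, 863,932] 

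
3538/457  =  7 + 339/457 = 7.74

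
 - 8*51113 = - 408904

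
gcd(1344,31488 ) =192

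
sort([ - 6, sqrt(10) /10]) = [ - 6, sqrt ( 10 )/10]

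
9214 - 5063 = 4151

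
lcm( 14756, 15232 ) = 472192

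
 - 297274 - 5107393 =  - 5404667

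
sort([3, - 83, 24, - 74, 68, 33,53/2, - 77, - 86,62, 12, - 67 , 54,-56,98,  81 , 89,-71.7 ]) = [ - 86, - 83,-77, - 74,-71.7,-67,-56, 3,12, 24,53/2, 33,54,62, 68,81,89, 98]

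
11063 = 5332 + 5731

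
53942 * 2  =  107884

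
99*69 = 6831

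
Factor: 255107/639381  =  3^( - 1 )*67^(-1)*3181^( - 1 )*255107^1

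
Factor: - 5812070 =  - 2^1*5^1*11^1 *52837^1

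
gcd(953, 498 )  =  1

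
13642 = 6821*2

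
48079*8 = 384632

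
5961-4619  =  1342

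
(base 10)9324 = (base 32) 93c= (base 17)1f48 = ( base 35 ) 7le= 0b10010001101100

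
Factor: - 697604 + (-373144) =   -  2^2 * 3^2 *7^2*607^1 = - 1070748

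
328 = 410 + -82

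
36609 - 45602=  - 8993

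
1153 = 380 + 773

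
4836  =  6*806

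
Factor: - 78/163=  - 2^1*  3^1*13^1*163^ ( - 1)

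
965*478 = 461270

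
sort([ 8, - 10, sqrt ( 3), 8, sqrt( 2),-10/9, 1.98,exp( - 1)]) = [ - 10, - 10/9, exp( - 1 ),sqrt(2 ), sqrt(3), 1.98,8, 8] 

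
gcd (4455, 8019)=891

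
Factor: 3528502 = 2^1*1764251^1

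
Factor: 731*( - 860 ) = -628660 = - 2^2*5^1 * 17^1*43^2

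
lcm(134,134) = 134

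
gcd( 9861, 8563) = 1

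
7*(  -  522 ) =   -  3654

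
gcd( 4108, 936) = 52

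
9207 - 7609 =1598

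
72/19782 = 4/1099 = 0.00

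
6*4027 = 24162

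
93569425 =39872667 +53696758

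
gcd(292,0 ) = 292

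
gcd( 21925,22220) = 5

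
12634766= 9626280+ 3008486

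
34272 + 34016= 68288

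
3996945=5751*695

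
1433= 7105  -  5672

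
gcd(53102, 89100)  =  2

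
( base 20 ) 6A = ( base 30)4A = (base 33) 3v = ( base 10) 130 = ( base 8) 202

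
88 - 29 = 59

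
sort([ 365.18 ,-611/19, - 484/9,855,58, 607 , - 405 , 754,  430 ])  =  [  -  405,- 484/9,- 611/19, 58, 365.18,430, 607 , 754,  855]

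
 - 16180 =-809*20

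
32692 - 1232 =31460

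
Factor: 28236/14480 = 39/20 = 2^ ( - 2 )*3^1*5^( - 1)*13^1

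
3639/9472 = 3639/9472=0.38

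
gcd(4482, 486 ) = 54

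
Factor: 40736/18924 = 536/249 = 2^3*3^( - 1)*67^1*83^(-1)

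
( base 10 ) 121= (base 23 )56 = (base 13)94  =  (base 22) 5B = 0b1111001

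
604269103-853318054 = -249048951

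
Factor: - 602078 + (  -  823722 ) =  - 1425800 = -  2^3*5^2*7129^1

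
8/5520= 1/690 = 0.00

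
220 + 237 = 457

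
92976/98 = 46488/49 = 948.73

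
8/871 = 8/871 = 0.01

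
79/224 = 79/224 = 0.35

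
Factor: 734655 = 3^1 * 5^1*17^1*43^1*67^1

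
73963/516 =143 + 175/516 = 143.34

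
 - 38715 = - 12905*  3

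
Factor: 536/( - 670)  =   - 2^2*5^( - 1) = - 4/5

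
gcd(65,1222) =13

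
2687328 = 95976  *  28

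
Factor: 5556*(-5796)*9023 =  - 290563843248 = -2^4*3^3*7^2*23^1*463^1*1289^1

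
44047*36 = 1585692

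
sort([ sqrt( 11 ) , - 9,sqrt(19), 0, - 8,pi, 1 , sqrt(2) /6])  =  [ - 9,-8, 0,sqrt ( 2 )/6,1,pi,sqrt ( 11), sqrt(19 ) ]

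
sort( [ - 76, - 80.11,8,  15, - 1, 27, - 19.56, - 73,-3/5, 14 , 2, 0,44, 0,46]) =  [ -80.11,-76, - 73, - 19.56, - 1, - 3/5, 0, 0,2,8, 14, 15, 27, 44, 46]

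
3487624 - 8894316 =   -  5406692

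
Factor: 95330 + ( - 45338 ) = 49992 = 2^3 * 3^1*2083^1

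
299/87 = 3 + 38/87 = 3.44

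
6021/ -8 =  - 6021/8 = -  752.62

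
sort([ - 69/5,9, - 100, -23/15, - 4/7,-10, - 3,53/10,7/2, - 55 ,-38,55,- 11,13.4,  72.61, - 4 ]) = [- 100, - 55, - 38, -69/5,-11,-10,  -  4, - 3, - 23/15,-4/7,  7/2,53/10,9, 13.4, 55,72.61]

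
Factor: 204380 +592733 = 797113 = 17^1*46889^1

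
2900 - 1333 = 1567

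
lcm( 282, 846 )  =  846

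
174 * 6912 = 1202688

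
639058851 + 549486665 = 1188545516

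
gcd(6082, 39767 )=1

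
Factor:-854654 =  -2^1*427327^1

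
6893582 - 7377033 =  - 483451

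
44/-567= - 1 + 523/567 = - 0.08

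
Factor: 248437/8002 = 2^(-1 ) * 7^1 * 4001^(-1 )*35491^1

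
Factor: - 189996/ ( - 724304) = 2^( - 2)*3^1*7^(- 1)*29^( - 1)*71^1 = 213/812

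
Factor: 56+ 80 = 2^3*17^1 = 136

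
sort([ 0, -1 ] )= [ - 1,0]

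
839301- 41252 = 798049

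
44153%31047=13106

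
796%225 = 121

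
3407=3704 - 297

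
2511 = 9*279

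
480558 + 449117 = 929675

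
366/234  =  1 + 22/39 = 1.56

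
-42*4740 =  - 199080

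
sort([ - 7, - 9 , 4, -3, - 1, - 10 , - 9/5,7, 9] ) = [ - 10,-9, - 7, - 3, - 9/5,-1,  4,7, 9] 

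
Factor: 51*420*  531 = 2^2*3^4*5^1*7^1*17^1*59^1 = 11374020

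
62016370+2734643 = 64751013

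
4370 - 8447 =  - 4077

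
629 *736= 462944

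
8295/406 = 1185/58=20.43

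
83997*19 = 1595943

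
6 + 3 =9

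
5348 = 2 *2674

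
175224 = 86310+88914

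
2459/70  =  2459/70=35.13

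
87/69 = 29/23 = 1.26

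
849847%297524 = 254799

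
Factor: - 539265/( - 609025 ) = 107853/121805 = 3^1*5^( - 1)*17^(  -  1)*1433^( - 1)*35951^1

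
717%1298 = 717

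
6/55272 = 1/9212 = 0.00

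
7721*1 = 7721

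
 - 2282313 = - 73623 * 31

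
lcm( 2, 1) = 2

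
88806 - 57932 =30874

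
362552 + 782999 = 1145551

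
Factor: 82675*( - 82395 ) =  - 3^2*5^3 * 1831^1* 3307^1 =- 6812006625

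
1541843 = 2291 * 673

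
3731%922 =43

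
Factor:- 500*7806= - 2^3*3^1*5^3*1301^1 = - 3903000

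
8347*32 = 267104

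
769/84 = 769/84 = 9.15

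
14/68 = 7/34 = 0.21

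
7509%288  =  21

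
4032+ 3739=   7771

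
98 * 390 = 38220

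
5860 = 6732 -872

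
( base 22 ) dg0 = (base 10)6644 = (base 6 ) 50432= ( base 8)14764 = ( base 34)5pe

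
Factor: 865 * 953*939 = 3^1*5^1*173^1*313^1*953^1 =774059955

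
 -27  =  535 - 562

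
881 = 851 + 30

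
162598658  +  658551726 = 821150384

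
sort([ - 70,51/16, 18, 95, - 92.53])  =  [  -  92.53, - 70, 51/16, 18,95] 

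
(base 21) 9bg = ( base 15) 13B1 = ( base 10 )4216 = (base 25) 6IG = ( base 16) 1078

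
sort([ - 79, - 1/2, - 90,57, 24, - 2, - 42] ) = [ - 90,  -  79 , - 42, - 2, - 1/2, 24,57]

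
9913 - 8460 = 1453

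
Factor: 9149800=2^3*5^2*11^1 * 4159^1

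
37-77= - 40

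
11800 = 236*50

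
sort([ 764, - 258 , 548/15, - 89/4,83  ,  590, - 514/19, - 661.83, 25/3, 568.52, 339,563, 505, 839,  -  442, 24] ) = [  -  661.83, - 442,-258,-514/19, - 89/4, 25/3, 24,548/15, 83,339, 505, 563,568.52, 590 , 764, 839 ] 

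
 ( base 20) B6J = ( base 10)4539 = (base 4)1012323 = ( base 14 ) 1923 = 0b1000110111011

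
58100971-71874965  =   - 13773994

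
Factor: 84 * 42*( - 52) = -183456 = - 2^5*3^2*7^2*13^1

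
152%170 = 152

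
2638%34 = 20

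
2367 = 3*789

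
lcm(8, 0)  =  0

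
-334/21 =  - 334/21 = - 15.90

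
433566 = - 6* ( - 72261 ) 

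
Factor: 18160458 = 2^1*3^1 * 41^1 * 73823^1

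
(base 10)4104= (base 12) 2460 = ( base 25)6E4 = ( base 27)5h0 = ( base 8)10010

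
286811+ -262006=24805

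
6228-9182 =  - 2954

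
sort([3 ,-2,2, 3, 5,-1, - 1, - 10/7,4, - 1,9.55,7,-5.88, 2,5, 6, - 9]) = [ - 9,-5.88, - 2, - 10/7, - 1,-1, - 1,2,2,3,3, 4,5,5, 6,7, 9.55 ]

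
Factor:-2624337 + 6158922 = 3^1*5^1*67^1*3517^1 =3534585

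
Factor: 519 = 3^1 * 173^1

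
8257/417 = 19 + 334/417 = 19.80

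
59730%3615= 1890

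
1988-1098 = 890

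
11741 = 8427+3314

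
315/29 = 315/29 = 10.86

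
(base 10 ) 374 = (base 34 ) B0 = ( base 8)566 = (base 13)22a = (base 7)1043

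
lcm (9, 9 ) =9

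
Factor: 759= 3^1*11^1*23^1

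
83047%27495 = 562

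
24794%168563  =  24794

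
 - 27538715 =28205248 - 55743963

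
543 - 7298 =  - 6755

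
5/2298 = 5/2298 = 0.00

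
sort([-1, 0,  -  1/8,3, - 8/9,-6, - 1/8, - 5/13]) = [  -  6, - 1,- 8/9, - 5/13,  -  1/8,-1/8, 0, 3] 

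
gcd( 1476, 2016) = 36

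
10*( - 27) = - 270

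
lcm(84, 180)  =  1260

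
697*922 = 642634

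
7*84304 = 590128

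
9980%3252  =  224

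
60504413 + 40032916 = 100537329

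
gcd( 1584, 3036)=132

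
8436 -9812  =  - 1376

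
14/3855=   14/3855 = 0.00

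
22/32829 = 22/32829=0.00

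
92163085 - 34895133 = 57267952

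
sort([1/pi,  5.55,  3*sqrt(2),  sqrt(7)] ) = [1/pi , sqrt( 7 ), 3*sqrt(2 ),  5.55 ] 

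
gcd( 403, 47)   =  1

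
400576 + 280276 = 680852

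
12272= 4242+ 8030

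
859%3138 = 859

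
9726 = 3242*3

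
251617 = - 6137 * ( - 41) 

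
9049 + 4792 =13841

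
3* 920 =2760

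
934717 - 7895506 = - 6960789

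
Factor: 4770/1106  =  2385/553= 3^2 * 5^1*7^( - 1)*53^1*79^( - 1 ) 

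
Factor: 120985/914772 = 2^ ( - 2)*3^( - 1)*5^1 * 24197^1*76231^( - 1)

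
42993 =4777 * 9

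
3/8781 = 1/2927 = 0.00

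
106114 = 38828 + 67286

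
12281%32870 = 12281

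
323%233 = 90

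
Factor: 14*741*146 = 2^2*3^1*7^1*13^1*19^1*73^1 =1514604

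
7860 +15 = 7875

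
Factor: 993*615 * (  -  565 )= -345042675  =  -  3^2*5^2 * 41^1*113^1*331^1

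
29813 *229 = 6827177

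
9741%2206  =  917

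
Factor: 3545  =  5^1*709^1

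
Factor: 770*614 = 472780 = 2^2* 5^1*7^1 *11^1*307^1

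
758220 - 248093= 510127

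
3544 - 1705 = 1839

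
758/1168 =379/584=0.65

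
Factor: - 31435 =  - 5^1*6287^1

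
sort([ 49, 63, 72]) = [ 49,63 , 72]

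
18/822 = 3/137 = 0.02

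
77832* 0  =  0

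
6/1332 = 1/222 = 0.00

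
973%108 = 1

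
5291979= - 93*( - 56903)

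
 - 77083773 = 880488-77964261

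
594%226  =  142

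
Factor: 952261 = 19^1* 50119^1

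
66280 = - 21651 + 87931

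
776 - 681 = 95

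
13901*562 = 7812362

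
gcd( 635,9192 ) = 1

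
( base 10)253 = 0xfd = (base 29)8L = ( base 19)d6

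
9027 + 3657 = 12684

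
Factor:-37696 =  - 2^6*19^1* 31^1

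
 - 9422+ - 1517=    - 10939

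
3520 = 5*704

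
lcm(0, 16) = 0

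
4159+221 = 4380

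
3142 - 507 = 2635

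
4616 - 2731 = 1885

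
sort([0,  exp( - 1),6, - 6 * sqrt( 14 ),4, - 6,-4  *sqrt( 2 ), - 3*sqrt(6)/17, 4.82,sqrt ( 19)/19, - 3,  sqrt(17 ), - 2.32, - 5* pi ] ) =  [ - 6*sqrt( 14 ), - 5*pi, - 6, - 4 * sqrt( 2),-3,-2.32 , - 3*sqrt(6 ) /17,  0, sqrt (19 ) /19, exp( - 1 ),  4, sqrt( 17 ),4.82, 6] 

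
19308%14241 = 5067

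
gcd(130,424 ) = 2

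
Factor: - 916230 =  - 2^1*3^1*5^1*7^1*4363^1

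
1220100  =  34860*35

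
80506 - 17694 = 62812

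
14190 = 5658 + 8532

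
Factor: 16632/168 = 99 = 3^2*11^1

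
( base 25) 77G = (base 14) 1942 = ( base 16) 11D6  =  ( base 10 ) 4566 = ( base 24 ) 7m6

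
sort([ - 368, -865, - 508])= [  -  865,  -  508, - 368]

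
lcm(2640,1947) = 155760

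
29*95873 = 2780317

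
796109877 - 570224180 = 225885697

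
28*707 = 19796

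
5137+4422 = 9559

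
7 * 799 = 5593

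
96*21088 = 2024448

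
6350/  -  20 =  - 635/2= - 317.50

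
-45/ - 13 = 45/13 = 3.46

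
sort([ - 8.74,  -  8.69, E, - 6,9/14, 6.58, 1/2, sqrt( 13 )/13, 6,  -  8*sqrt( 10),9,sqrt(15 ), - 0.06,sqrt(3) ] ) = [ - 8*sqrt( 10 ), - 8.74, - 8.69, - 6, - 0.06,sqrt(13)/13,1/2, 9/14,sqrt( 3),E, sqrt(15),6, 6.58, 9]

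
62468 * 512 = 31983616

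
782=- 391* (- 2) 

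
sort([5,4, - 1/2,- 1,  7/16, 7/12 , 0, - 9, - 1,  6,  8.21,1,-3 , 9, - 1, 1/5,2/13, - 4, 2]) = [-9,-4, - 3,-1, - 1,  -  1,-1/2 , 0, 2/13,1/5, 7/16 , 7/12,  1,2,4 , 5, 6,8.21,9]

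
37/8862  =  37/8862 = 0.00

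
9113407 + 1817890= 10931297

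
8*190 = 1520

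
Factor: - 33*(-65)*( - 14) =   -  2^1*3^1*5^1*7^1*  11^1*13^1 = -  30030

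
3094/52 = 59 + 1/2=59.50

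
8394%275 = 144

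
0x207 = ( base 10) 519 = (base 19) 186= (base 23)MD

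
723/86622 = 241/28874 = 0.01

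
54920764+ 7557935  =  62478699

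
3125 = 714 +2411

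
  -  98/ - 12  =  49/6 =8.17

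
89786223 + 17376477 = 107162700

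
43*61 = 2623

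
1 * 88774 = 88774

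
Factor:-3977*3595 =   -  5^1*41^1*97^1*719^1  =  - 14297315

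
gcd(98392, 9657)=1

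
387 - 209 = 178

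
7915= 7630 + 285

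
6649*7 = 46543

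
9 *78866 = 709794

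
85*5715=485775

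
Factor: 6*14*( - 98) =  - 8232 = - 2^3*3^1*7^3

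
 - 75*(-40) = 3000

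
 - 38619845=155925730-194545575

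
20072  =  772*26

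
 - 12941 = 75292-88233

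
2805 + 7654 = 10459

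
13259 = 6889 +6370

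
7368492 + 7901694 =15270186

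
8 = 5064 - 5056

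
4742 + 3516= 8258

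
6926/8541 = 6926/8541 = 0.81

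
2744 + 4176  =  6920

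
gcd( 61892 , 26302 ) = 2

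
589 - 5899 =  - 5310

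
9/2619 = 1/291 = 0.00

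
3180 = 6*530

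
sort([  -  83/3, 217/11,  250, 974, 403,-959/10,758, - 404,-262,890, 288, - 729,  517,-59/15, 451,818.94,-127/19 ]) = [ - 729,-404, - 262, - 959/10,-83/3 , - 127/19,- 59/15,217/11, 250, 288, 403, 451, 517, 758, 818.94, 890, 974 ] 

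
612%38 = 4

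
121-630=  - 509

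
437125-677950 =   -  240825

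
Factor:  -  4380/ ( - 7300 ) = 3^1*5^( - 1) = 3/5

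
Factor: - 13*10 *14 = - 2^2*5^1*7^1*13^1 = - 1820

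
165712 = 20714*8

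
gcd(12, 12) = 12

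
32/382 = 16/191 = 0.08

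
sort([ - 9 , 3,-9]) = [-9 , - 9,3 ] 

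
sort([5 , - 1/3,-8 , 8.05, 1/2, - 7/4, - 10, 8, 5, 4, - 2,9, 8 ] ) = [-10, - 8,  -  2, - 7/4, -1/3,1/2,4, 5, 5, 8, 8,  8.05,9] 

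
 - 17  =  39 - 56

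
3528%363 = 261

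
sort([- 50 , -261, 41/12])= [ - 261, - 50,  41/12]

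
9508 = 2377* 4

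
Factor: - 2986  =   - 2^1 *1493^1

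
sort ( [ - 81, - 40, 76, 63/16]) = [ - 81, - 40, 63/16,76]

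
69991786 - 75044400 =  - 5052614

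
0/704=0 =0.00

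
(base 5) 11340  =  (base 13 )500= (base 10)845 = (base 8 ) 1515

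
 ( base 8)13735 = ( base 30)6nj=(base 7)23545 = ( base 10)6109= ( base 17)1426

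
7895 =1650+6245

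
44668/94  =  475+ 9/47 = 475.19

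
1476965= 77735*19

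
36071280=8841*4080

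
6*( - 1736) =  - 10416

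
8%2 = 0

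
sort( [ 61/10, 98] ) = [ 61/10,98 ] 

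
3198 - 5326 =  - 2128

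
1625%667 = 291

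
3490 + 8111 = 11601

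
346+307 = 653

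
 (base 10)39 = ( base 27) 1C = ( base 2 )100111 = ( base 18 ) 23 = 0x27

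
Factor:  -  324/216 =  -3/2=-  2^( - 1) * 3^1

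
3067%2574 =493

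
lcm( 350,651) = 32550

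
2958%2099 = 859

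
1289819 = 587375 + 702444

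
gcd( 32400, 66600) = 1800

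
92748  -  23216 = 69532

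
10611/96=3537/32 = 110.53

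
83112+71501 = 154613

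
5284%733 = 153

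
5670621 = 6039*939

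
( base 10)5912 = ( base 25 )9BC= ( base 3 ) 22002222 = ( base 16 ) 1718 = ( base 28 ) 7F4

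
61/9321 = 61/9321 = 0.01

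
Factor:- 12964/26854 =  - 14/29=- 2^1*7^1*29^ (-1)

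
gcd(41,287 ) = 41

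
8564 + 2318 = 10882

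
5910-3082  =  2828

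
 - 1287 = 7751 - 9038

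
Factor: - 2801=-2801^1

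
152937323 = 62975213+89962110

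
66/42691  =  6/3881 =0.00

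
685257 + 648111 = 1333368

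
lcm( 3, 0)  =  0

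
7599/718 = 7599/718 = 10.58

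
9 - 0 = 9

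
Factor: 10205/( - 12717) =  - 65/81 = - 3^( - 4)*5^1*13^1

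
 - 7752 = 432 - 8184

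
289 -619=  - 330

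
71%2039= 71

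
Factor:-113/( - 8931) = 3^( - 1 )*13^( -1)*113^1*229^( - 1)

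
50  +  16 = 66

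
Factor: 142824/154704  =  2^ (- 1) * 293^(  -  1 )*541^1 = 541/586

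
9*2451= 22059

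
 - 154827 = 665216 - 820043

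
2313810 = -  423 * ( -5470 )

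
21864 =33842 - 11978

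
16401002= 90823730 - 74422728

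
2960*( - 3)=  - 8880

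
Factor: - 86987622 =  - 2^1*3^1*14497937^1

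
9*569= 5121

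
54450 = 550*99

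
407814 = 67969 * 6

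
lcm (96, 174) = 2784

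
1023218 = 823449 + 199769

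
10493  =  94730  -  84237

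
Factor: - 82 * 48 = - 2^5*3^1 * 41^1=-  3936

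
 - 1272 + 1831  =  559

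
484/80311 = 44/7301  =  0.01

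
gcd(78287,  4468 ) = 1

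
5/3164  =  5/3164 = 0.00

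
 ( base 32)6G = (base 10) 208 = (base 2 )11010000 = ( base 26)80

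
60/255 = 4/17=0.24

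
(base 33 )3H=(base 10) 116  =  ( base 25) 4g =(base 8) 164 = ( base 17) 6E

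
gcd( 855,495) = 45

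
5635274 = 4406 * 1279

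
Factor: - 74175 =-3^1*5^2*23^1*43^1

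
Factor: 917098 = 2^1*7^1*13^1*5039^1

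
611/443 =611/443 = 1.38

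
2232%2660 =2232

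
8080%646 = 328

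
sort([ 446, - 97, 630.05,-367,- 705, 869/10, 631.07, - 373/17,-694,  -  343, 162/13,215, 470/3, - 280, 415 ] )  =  [-705, - 694, - 367, - 343, - 280 ,- 97,  -  373/17,162/13,869/10, 470/3,  215, 415, 446, 630.05,631.07] 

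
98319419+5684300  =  104003719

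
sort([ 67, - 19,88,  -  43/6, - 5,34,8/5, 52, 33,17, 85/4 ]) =[ - 19, - 43/6, - 5, 8/5, 17,85/4, 33, 34,52,67,  88 ]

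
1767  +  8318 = 10085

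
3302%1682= 1620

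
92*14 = 1288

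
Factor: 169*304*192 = 9864192 = 2^10*3^1*13^2 * 19^1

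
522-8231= - 7709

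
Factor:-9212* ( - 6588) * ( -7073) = - 2^4*3^3*7^2*11^1*47^1*61^1*643^1 = -429250863888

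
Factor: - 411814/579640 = -611/860 = - 2^(-2)*5^ (-1 )*13^1*43^( - 1 )*47^1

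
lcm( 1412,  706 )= 1412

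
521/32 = 521/32 = 16.28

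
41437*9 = 372933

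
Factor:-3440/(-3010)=8/7 =2^3*7^(-1) 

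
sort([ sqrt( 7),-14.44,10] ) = [-14.44, sqrt( 7), 10 ] 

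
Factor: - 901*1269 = - 1143369=-3^3*17^1*47^1*53^1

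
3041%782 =695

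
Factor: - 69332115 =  - 3^1*5^1*73^1*63317^1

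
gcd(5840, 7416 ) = 8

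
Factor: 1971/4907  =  3^3*7^( - 1 )*73^1*701^( - 1)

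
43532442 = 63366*687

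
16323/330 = 49 + 51/110 = 49.46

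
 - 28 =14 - 42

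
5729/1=5729 = 5729.00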